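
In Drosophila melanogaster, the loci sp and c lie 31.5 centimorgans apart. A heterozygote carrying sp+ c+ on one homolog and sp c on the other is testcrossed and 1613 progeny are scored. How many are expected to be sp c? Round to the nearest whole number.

A map distance of 31.5 centimorgans corresponds to a recombination frequency of 0.315.
The F1 is sp+ c+ / sp c, so sp c is a parental gamete class with expected frequency (1 − r)/2 = 0.685/2 = 0.3425.
Expected number = 0.3425 × 1613 = 552.45 ≈ 552.

552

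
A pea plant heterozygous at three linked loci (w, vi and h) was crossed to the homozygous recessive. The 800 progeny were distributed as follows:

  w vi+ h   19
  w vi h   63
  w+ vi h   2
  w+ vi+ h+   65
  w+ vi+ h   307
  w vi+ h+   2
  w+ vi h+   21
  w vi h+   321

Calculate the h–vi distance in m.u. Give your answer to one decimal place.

16.5 m.u.

The two most frequent reciprocal classes, w vi h+ and w+ vi+ h, are the parental types, so the F1 was w vi h+ / w+ vi+ h.
The two rarest classes, w vi+ h+ and w+ vi h, are the double crossovers. Comparing them with the parentals, only the vi allele has switched, so vi is the middle locus and the order is h – vi – w.
Crossovers in the h–vi interval produce the single-crossover classes w vi h and w+ vi+ h+ (63 + 65 = 128) plus the double crossovers (4).
RF(h–vi) = (128 + 4) / 800 = 132/800 = 0.1650 → 16.5 m.u.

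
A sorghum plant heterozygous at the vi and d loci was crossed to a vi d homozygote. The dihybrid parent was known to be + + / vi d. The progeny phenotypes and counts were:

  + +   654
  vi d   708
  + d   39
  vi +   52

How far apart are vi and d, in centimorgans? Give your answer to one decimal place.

6.3 centimorgans

The recombinant classes are + d and vi +: 39 + 52 = 91.
Recombination frequency = 91/1453 = 0.0626 ≈ 6.3%, i.e. 6.3 centimorgans.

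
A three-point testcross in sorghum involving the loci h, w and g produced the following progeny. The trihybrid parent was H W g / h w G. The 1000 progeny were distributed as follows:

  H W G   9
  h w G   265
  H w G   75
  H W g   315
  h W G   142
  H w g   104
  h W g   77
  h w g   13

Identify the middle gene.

g

The two rarest classes, H W G and h w g, are the double crossovers. Comparing them with the parentals, only the g allele has switched, so g is the middle locus and the order is h – g – w.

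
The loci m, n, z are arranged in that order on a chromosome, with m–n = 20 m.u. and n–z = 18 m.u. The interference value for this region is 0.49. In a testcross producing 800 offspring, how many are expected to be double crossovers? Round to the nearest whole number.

15

Map distances give recombination frequencies of 0.200 and 0.180 for the two intervals.
With interference 0.49 (so coincidence = 0.51), expected double-crossover frequency = 0.200 × 0.180 × 0.51 = 0.01836.
Expected number = 0.01836 × 800 = 14.69 ≈ 15.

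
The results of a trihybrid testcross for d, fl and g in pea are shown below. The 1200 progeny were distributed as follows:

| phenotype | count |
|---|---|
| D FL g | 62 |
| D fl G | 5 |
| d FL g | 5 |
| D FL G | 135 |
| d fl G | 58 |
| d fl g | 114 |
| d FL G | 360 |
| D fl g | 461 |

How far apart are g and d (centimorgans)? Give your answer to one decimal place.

21.6 centimorgans

The two most frequent reciprocal classes, d FL G and D fl g, are the parental types, so the F1 was d FL G / D fl g.
The two rarest classes, d FL g and D fl G, are the double crossovers. Comparing them with the parentals, only the g allele has switched, so g is the middle locus and the order is fl – g – d.
Crossovers in the g–d interval produce the single-crossover classes D FL G and d fl g (135 + 114 = 249) plus the double crossovers (10).
RF(g–d) = (249 + 10) / 1200 = 259/1200 = 0.2158 → 21.6 centimorgans.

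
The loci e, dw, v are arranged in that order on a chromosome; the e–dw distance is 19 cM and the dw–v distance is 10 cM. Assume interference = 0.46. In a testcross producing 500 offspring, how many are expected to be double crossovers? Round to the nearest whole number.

Map distances give recombination frequencies of 0.190 and 0.100 for the two intervals.
With interference 0.46 (so coincidence = 0.54), expected double-crossover frequency = 0.190 × 0.100 × 0.54 = 0.01026.
Expected number = 0.01026 × 500 = 5.13 ≈ 5.

5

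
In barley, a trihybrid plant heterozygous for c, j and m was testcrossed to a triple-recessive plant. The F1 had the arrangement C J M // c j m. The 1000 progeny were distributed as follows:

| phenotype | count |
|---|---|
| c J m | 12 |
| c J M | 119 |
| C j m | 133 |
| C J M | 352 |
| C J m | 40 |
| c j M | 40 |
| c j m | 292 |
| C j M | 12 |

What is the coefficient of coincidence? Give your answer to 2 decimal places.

The two rarest classes, C j M and c J m, are the double crossovers. Comparing them with the parentals, only the j allele has switched, so j is the middle locus and the order is m – j – c.
m–j: (80 + 24)/1000 = 0.1040; j–c: (252 + 24)/1000 = 0.2760.
Expected DCO frequency = 0.1040 × 0.2760 ≈ 0.02870; observed = 24/1000 ≈ 0.02400.
Coefficient of coincidence = 0.02400/0.02870 ≈ 0.84.

0.84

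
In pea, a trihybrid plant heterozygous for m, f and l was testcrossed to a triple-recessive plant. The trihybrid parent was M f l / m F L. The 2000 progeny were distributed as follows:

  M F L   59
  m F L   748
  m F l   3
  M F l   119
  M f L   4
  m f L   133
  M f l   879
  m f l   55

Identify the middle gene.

The two rarest classes, M f L and m F l, are the double crossovers. Comparing them with the parentals, only the l allele has switched, so l is the middle locus and the order is f – l – m.

l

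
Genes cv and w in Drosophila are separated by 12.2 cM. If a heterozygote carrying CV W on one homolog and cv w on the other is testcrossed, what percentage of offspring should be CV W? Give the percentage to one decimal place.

43.9%

A map distance of 12.2 cM corresponds to a recombination frequency of 0.122.
The F1 is CV W / cv w, so CV W is a parental gamete class with expected frequency (1 − r)/2 = 0.878/2 = 0.4390.
That is 0.4390 = 43.9% of the progeny.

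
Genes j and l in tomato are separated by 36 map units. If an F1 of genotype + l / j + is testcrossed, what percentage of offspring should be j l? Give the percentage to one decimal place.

A map distance of 36 map units corresponds to a recombination frequency of 0.360.
The F1 is + l / j +, so j l is a recombinant gamete class with expected frequency r/2 = 0.360/2 = 0.1800.
That is 0.1800 = 18.0% of the progeny.

18.0%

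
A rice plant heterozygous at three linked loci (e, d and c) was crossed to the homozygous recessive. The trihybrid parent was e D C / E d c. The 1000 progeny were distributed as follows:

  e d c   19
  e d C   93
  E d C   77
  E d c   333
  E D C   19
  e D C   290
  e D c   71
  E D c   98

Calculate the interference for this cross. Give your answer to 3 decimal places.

The two rarest classes, E D C and e d c, are the double crossovers. Comparing them with the parentals, only the e allele has switched, so e is the middle locus and the order is d – e – c.
d–e: (191 + 38)/1000 = 0.2290; e–c: (148 + 38)/1000 = 0.1860.
Expected DCO frequency = 0.2290 × 0.1860 ≈ 0.04259; observed = 38/1000 ≈ 0.03800.
Coefficient of coincidence = 0.03800/0.04259 ≈ 0.892; interference = 1 − 0.892 = 0.108.

0.108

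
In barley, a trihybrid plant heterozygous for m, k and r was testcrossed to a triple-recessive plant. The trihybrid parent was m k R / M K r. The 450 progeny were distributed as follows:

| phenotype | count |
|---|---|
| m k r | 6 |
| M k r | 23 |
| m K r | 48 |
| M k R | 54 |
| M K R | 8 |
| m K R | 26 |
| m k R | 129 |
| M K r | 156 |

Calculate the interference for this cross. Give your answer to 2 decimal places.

0.14

The two rarest classes, m k r and M K R, are the double crossovers. Comparing them with the parentals, only the r allele has switched, so r is the middle locus and the order is k – r – m.
k–r: (49 + 14)/450 = 0.1400; r–m: (102 + 14)/450 = 0.2578.
Expected DCO frequency = 0.1400 × 0.2578 ≈ 0.03609; observed = 14/450 ≈ 0.03111.
Coefficient of coincidence = 0.03111/0.03609 ≈ 0.86; interference = 1 − 0.86 = 0.14.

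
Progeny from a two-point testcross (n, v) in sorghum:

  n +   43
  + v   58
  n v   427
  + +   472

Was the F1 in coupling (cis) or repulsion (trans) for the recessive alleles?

cis

The two most frequent classes are + + (472) and n v (427); these are the parental (non-recombinant) types.
So the F1 carried + + on one chromosome and n v on the other — the recessive alleles are on the same chromosome (cis / coupling).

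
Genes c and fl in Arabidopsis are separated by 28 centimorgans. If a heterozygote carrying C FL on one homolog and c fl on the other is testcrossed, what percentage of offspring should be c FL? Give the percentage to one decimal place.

14.0%

A map distance of 28 centimorgans corresponds to a recombination frequency of 0.280.
The F1 is C FL / c fl, so c FL is a recombinant gamete class with expected frequency r/2 = 0.280/2 = 0.1400.
That is 0.1400 = 14.0% of the progeny.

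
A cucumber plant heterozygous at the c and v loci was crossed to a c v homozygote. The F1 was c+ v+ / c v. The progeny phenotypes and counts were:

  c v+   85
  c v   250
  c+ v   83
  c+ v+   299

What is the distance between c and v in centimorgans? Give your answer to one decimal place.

The recombinant classes are c+ v and c v+: 83 + 85 = 168.
Recombination frequency = 168/717 = 0.2343 ≈ 23.4%, i.e. 23.4 centimorgans.

23.4 centimorgans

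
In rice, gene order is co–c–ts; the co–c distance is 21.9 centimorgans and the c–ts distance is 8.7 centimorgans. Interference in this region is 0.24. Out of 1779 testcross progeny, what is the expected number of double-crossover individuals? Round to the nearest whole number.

Map distances give recombination frequencies of 0.219 and 0.087 for the two intervals.
With interference 0.24 (so coincidence = 0.76), expected double-crossover frequency = 0.219 × 0.087 × 0.76 = 0.01448.
Expected number = 0.01448 × 1779 = 25.76 ≈ 26.

26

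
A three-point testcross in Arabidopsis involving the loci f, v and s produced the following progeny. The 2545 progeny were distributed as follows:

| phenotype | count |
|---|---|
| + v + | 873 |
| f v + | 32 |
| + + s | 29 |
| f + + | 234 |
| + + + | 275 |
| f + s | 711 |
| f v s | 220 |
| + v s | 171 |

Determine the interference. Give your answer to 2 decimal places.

0.40

The two most frequent reciprocal classes, + v + and f + s, are the parental types, so the F1 was + v + / f + s.
The two rarest classes, f v + and + + s, are the double crossovers. Comparing them with the parentals, only the f allele has switched, so f is the middle locus and the order is s – f – v.
s–f: (405 + 61)/2545 = 0.1831; f–v: (495 + 61)/2545 = 0.2185.
Expected DCO frequency = 0.1831 × 0.2185 ≈ 0.04001; observed = 61/2545 ≈ 0.02397.
Coefficient of coincidence = 0.02397/0.04001 ≈ 0.60; interference = 1 − 0.60 = 0.40.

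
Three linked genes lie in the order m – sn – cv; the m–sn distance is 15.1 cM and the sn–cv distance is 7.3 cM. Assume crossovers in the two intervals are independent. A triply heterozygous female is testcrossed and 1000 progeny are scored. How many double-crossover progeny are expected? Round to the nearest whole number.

Map distances give recombination frequencies of 0.151 and 0.073 for the two intervals.
With no interference, expected double-crossover frequency = 0.151 × 0.073 = 0.01102.
Expected number = 0.01102 × 1000 = 11.02 ≈ 11.

11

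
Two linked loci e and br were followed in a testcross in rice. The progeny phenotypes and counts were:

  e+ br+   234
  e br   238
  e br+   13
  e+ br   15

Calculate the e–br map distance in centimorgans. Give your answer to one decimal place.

5.6 centimorgans

The two most frequent classes, e+ br+ (234) and e br (238), are the parental types, so the F1 was e+ br+ / e br.
The recombinant classes are e+ br and e br+: 15 + 13 = 28.
Recombination frequency = 28/500 = 0.0560 ≈ 5.6%, i.e. 5.6 centimorgans.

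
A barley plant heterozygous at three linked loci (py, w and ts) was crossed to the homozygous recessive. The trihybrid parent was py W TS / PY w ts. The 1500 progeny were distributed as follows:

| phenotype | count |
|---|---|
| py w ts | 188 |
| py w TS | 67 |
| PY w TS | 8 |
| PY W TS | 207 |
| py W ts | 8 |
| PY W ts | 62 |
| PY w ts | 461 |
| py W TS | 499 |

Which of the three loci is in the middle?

The two rarest classes, py W ts and PY w TS, are the double crossovers. Comparing them with the parentals, only the ts allele has switched, so ts is the middle locus and the order is py – ts – w.

ts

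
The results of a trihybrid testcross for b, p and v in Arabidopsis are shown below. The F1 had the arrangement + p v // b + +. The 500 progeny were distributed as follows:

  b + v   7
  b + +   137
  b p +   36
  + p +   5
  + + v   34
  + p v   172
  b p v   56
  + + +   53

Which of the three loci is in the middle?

v

The two rarest classes, + p + and b + v, are the double crossovers. Comparing them with the parentals, only the v allele has switched, so v is the middle locus and the order is b – v – p.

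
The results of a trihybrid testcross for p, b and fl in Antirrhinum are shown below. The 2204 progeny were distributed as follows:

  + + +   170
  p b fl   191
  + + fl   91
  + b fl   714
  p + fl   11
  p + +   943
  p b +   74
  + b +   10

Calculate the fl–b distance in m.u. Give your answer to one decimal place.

The two most frequent reciprocal classes, + b fl and p + +, are the parental types, so the F1 was + b fl / p + +.
The two rarest classes, + b + and p + fl, are the double crossovers. Comparing them with the parentals, only the fl allele has switched, so fl is the middle locus and the order is b – fl – p.
Crossovers in the b–fl interval produce the single-crossover classes + + fl and p b + (91 + 74 = 165) plus the double crossovers (21).
RF(b–fl) = (165 + 21) / 2204 = 186/2204 = 0.0844 → 8.4 m.u.

8.4 m.u.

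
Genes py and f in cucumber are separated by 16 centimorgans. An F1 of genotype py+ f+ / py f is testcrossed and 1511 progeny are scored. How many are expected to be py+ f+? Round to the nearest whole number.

635

A map distance of 16 centimorgans corresponds to a recombination frequency of 0.160.
The F1 is py+ f+ / py f, so py+ f+ is a parental gamete class with expected frequency (1 − r)/2 = 0.840/2 = 0.4200.
Expected number = 0.4200 × 1511 = 634.62 ≈ 635.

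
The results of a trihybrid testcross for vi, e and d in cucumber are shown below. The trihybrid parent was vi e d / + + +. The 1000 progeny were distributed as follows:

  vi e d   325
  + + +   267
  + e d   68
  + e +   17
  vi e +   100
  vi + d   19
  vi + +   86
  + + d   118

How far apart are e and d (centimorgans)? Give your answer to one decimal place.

25.4 centimorgans

The two rarest classes, vi + d and + e +, are the double crossovers. Comparing them with the parentals, only the e allele has switched, so e is the middle locus and the order is d – e – vi.
Crossovers in the d–e interval produce the single-crossover classes vi e + and + + d (100 + 118 = 218) plus the double crossovers (36).
RF(d–e) = (218 + 36) / 1000 = 254/1000 = 0.2540 → 25.4 centimorgans.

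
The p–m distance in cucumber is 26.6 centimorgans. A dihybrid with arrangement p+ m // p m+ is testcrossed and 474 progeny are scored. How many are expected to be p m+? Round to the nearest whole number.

A map distance of 26.6 centimorgans corresponds to a recombination frequency of 0.266.
The F1 is p+ m / p m+, so p m+ is a parental gamete class with expected frequency (1 − r)/2 = 0.734/2 = 0.3670.
Expected number = 0.3670 × 474 = 173.96 ≈ 174.

174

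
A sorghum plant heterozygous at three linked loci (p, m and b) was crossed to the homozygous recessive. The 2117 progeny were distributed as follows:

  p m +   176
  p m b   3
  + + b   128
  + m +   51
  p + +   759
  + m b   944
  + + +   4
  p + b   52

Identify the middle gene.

The two most frequent reciprocal classes, + m b and p + +, are the parental types, so the F1 was + m b / p + +.
The two rarest classes, p m b and + + +, are the double crossovers. Comparing them with the parentals, only the p allele has switched, so p is the middle locus and the order is b – p – m.

p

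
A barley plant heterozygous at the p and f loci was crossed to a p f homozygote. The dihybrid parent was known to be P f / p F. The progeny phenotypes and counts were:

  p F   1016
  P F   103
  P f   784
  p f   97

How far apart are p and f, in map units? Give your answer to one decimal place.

The recombinant classes are P F and p f: 103 + 97 = 200.
Recombination frequency = 200/2000 = 0.1000 ≈ 10.0%, i.e. 10.0 map units.

10.0 map units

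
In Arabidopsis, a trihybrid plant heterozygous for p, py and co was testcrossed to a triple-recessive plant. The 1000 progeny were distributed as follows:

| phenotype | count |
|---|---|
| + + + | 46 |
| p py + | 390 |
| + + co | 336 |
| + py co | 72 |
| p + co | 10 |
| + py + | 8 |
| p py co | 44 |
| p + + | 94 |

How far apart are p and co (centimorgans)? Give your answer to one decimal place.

The two most frequent reciprocal classes, p py + and + + co, are the parental types, so the F1 was p py + / + + co.
The two rarest classes, + py + and p + co, are the double crossovers. Comparing them with the parentals, only the p allele has switched, so p is the middle locus and the order is co – p – py.
Crossovers in the co–p interval produce the single-crossover classes p py co and + + + (44 + 46 = 90) plus the double crossovers (18).
RF(co–p) = (90 + 18) / 1000 = 108/1000 = 0.1080 → 10.8 centimorgans.

10.8 centimorgans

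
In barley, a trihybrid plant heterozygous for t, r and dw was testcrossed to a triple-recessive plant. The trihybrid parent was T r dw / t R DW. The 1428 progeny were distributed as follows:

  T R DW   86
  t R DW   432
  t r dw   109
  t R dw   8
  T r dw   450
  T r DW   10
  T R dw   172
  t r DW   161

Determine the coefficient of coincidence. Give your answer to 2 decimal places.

0.34

The two rarest classes, T r DW and t R dw, are the double crossovers. Comparing them with the parentals, only the dw allele has switched, so dw is the middle locus and the order is r – dw – t.
r–dw: (333 + 18)/1428 = 0.2458; dw–t: (195 + 18)/1428 = 0.1492.
Expected DCO frequency = 0.2458 × 0.1492 ≈ 0.03667; observed = 18/1428 ≈ 0.01261.
Coefficient of coincidence = 0.01261/0.03667 ≈ 0.34.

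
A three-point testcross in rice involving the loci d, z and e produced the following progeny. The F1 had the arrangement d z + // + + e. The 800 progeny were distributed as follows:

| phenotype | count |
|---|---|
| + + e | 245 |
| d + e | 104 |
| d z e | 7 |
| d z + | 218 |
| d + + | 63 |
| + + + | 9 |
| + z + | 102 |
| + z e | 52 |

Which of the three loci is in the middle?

The two rarest classes, d z e and + + +, are the double crossovers. Comparing them with the parentals, only the e allele has switched, so e is the middle locus and the order is z – e – d.

e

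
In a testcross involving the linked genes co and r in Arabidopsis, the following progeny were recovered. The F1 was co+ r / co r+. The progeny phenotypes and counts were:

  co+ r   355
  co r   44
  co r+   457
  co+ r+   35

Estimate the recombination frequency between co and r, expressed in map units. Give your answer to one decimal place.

The recombinant classes are co+ r+ and co r: 35 + 44 = 79.
Recombination frequency = 79/891 = 0.0887 ≈ 8.9%, i.e. 8.9 map units.

8.9 map units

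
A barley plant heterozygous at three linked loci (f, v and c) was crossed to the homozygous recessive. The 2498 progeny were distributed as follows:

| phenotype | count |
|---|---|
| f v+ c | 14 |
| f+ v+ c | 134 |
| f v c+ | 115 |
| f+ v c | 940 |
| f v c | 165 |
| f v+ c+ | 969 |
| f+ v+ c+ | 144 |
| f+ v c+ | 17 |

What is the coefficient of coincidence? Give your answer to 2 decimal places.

The two most frequent reciprocal classes, f v+ c+ and f+ v c, are the parental types, so the F1 was f v+ c+ / f+ v c.
The two rarest classes, f v+ c and f+ v c+, are the double crossovers. Comparing them with the parentals, only the c allele has switched, so c is the middle locus and the order is f – c – v.
f–c: (309 + 31)/2498 = 0.1361; c–v: (249 + 31)/2498 = 0.1121.
Expected DCO frequency = 0.1361 × 0.1121 ≈ 0.01526; observed = 31/2498 ≈ 0.01241.
Coefficient of coincidence = 0.01241/0.01526 ≈ 0.81.

0.81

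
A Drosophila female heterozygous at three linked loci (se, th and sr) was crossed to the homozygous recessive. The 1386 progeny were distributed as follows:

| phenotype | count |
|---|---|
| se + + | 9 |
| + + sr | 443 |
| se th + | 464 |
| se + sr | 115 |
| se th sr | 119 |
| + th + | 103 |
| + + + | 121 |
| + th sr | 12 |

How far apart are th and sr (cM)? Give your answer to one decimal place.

18.8 cM

The two most frequent reciprocal classes, + + sr and se th +, are the parental types, so the F1 was + + sr / se th +.
The two rarest classes, + th sr and se + +, are the double crossovers. Comparing them with the parentals, only the th allele has switched, so th is the middle locus and the order is sr – th – se.
Crossovers in the sr–th interval produce the single-crossover classes + + + and se th sr (121 + 119 = 240) plus the double crossovers (21).
RF(sr–th) = (240 + 21) / 1386 = 261/1386 = 0.1883 → 18.8 cM.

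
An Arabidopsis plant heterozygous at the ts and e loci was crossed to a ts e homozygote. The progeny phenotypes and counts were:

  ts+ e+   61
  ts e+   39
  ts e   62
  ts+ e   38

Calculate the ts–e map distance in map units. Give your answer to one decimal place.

38.5 map units

The two most frequent classes, ts+ e+ (61) and ts e (62), are the parental types, so the F1 was ts+ e+ / ts e.
The recombinant classes are ts+ e and ts e+: 38 + 39 = 77.
Recombination frequency = 77/200 = 0.3850 ≈ 38.5%, i.e. 38.5 map units.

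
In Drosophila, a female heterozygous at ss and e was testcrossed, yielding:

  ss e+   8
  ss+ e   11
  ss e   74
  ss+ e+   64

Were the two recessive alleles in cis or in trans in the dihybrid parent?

The two most frequent classes are ss+ e+ (64) and ss e (74); these are the parental (non-recombinant) types.
So the F1 carried ss+ e+ on one chromosome and ss e on the other — the recessive alleles are on the same chromosome (cis / coupling).

cis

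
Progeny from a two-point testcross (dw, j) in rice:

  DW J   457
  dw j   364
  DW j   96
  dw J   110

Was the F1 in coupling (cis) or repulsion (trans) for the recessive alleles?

cis

The two most frequent classes are DW J (457) and dw j (364); these are the parental (non-recombinant) types.
So the F1 carried DW J on one chromosome and dw j on the other — the recessive alleles are on the same chromosome (cis / coupling).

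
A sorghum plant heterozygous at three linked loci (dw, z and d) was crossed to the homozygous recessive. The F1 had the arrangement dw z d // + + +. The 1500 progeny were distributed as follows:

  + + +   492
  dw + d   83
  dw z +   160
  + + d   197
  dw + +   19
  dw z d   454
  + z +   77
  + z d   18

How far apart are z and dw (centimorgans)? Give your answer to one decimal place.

13.1 centimorgans

The two rarest classes, + z d and dw + +, are the double crossovers. Comparing them with the parentals, only the dw allele has switched, so dw is the middle locus and the order is d – dw – z.
Crossovers in the dw–z interval produce the single-crossover classes dw + d and + z + (83 + 77 = 160) plus the double crossovers (37).
RF(dw–z) = (160 + 37) / 1500 = 197/1500 = 0.1313 → 13.1 centimorgans.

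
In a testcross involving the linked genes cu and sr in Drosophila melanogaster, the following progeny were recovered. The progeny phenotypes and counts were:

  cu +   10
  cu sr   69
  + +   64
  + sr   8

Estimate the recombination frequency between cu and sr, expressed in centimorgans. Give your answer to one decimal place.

11.9 centimorgans

The two most frequent classes, + + (64) and cu sr (69), are the parental types, so the F1 was + + / cu sr.
The recombinant classes are + sr and cu +: 8 + 10 = 18.
Recombination frequency = 18/151 = 0.1192 ≈ 11.9%, i.e. 11.9 centimorgans.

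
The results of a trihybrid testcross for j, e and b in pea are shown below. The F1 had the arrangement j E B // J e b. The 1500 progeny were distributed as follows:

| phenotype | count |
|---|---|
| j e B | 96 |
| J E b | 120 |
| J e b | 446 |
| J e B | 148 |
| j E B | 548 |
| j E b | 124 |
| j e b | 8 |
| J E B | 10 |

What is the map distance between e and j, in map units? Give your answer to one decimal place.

The two rarest classes, J E B and j e b, are the double crossovers. Comparing them with the parentals, only the j allele has switched, so j is the middle locus and the order is e – j – b.
Crossovers in the e–j interval produce the single-crossover classes j e B and J E b (96 + 120 = 216) plus the double crossovers (18).
RF(e–j) = (216 + 18) / 1500 = 234/1500 = 0.1560 → 15.6 map units.

15.6 map units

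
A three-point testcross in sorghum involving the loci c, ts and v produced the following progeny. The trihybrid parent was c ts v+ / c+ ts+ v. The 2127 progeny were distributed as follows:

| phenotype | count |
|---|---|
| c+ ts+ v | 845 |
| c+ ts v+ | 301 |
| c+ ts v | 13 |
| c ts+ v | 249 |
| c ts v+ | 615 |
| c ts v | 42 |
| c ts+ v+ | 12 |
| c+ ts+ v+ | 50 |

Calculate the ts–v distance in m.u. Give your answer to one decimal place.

5.5 m.u.

The two rarest classes, c ts+ v+ and c+ ts v, are the double crossovers. Comparing them with the parentals, only the ts allele has switched, so ts is the middle locus and the order is v – ts – c.
Crossovers in the v–ts interval produce the single-crossover classes c ts v and c+ ts+ v+ (42 + 50 = 92) plus the double crossovers (25).
RF(v–ts) = (92 + 25) / 2127 = 117/2127 = 0.0550 → 5.5 m.u.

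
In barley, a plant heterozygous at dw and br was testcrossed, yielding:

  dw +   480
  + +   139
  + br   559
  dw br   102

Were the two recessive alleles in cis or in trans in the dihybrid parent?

trans

The two most frequent classes are + br (559) and dw + (480); these are the parental (non-recombinant) types.
So the F1 carried + br on one chromosome and dw + on the other — the recessive alleles are on opposite chromosomes (trans / repulsion).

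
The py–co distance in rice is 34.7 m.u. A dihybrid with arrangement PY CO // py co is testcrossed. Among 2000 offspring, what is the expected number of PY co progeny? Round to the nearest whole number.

347

A map distance of 34.7 m.u. corresponds to a recombination frequency of 0.347.
The F1 is PY CO / py co, so PY co is a recombinant gamete class with expected frequency r/2 = 0.347/2 = 0.1735.
Expected number = 0.1735 × 2000 = 347.00 ≈ 347.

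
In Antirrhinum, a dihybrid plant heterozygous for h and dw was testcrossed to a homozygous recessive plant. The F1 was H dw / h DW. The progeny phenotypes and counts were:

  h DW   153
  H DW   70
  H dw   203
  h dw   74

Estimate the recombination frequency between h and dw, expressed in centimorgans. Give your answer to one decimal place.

28.8 centimorgans

The recombinant classes are H DW and h dw: 70 + 74 = 144.
Recombination frequency = 144/500 = 0.2880 ≈ 28.8%, i.e. 28.8 centimorgans.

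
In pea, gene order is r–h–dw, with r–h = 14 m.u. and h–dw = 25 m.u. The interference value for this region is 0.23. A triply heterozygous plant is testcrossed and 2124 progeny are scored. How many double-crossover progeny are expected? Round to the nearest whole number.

Map distances give recombination frequencies of 0.140 and 0.250 for the two intervals.
With interference 0.23 (so coincidence = 0.77), expected double-crossover frequency = 0.140 × 0.250 × 0.77 = 0.02695.
Expected number = 0.02695 × 2124 = 57.24 ≈ 57.

57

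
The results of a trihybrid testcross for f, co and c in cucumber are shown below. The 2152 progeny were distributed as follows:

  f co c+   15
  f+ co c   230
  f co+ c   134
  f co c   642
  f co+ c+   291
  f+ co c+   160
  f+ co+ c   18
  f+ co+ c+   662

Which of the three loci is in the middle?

The two most frequent reciprocal classes, f co c and f+ co+ c+, are the parental types, so the F1 was f co c / f+ co+ c+.
The two rarest classes, f co c+ and f+ co+ c, are the double crossovers. Comparing them with the parentals, only the c allele has switched, so c is the middle locus and the order is co – c – f.

c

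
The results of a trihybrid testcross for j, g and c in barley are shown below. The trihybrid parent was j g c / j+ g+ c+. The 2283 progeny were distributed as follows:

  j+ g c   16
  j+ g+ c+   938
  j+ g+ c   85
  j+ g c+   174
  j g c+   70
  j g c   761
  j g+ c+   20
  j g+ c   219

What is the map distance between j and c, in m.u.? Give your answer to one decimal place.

8.4 m.u.

The two rarest classes, j+ g c and j g+ c+, are the double crossovers. Comparing them with the parentals, only the j allele has switched, so j is the middle locus and the order is g – j – c.
Crossovers in the j–c interval produce the single-crossover classes j g c+ and j+ g+ c (70 + 85 = 155) plus the double crossovers (36).
RF(j–c) = (155 + 36) / 2283 = 191/2283 = 0.0837 → 8.4 m.u.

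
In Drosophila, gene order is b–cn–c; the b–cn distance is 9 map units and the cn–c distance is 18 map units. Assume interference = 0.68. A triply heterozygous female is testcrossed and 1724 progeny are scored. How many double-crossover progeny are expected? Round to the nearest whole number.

9

Map distances give recombination frequencies of 0.090 and 0.180 for the two intervals.
With interference 0.68 (so coincidence = 0.32), expected double-crossover frequency = 0.090 × 0.180 × 0.32 = 0.00518.
Expected number = 0.00518 × 1724 = 8.94 ≈ 9.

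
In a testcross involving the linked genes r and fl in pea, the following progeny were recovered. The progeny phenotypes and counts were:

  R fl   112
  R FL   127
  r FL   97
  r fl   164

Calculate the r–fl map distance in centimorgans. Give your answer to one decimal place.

41.8 centimorgans

The two most frequent classes, R FL (127) and r fl (164), are the parental types, so the F1 was R FL / r fl.
The recombinant classes are R fl and r FL: 112 + 97 = 209.
Recombination frequency = 209/500 = 0.4180 ≈ 41.8%, i.e. 41.8 centimorgans.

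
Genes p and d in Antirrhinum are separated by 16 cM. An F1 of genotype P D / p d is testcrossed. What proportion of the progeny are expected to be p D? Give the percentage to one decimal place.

A map distance of 16 cM corresponds to a recombination frequency of 0.160.
The F1 is P D / p d, so p D is a recombinant gamete class with expected frequency r/2 = 0.160/2 = 0.0800.
That is 0.0800 = 8.0% of the progeny.

8.0%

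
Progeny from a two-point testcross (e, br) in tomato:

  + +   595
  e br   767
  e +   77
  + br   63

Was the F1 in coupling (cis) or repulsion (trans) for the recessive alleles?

cis

The two most frequent classes are + + (595) and e br (767); these are the parental (non-recombinant) types.
So the F1 carried + + on one chromosome and e br on the other — the recessive alleles are on the same chromosome (cis / coupling).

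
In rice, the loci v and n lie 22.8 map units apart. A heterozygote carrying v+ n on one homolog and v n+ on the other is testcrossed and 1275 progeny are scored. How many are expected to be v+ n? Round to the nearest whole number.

492

A map distance of 22.8 map units corresponds to a recombination frequency of 0.228.
The F1 is v+ n / v n+, so v+ n is a parental gamete class with expected frequency (1 − r)/2 = 0.772/2 = 0.3860.
Expected number = 0.3860 × 1275 = 492.15 ≈ 492.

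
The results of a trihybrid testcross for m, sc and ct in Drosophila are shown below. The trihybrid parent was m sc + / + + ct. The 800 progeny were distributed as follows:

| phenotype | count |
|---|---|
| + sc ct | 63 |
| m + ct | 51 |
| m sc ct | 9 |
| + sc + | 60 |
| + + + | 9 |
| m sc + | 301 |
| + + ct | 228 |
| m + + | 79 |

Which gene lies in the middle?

ct

The two rarest classes, m sc ct and + + +, are the double crossovers. Comparing them with the parentals, only the ct allele has switched, so ct is the middle locus and the order is m – ct – sc.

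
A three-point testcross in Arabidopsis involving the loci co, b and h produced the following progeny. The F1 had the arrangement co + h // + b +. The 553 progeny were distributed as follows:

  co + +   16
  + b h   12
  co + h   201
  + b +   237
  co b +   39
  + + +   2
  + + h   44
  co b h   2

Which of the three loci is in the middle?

b

The two rarest classes, co b h and + + +, are the double crossovers. Comparing them with the parentals, only the b allele has switched, so b is the middle locus and the order is co – b – h.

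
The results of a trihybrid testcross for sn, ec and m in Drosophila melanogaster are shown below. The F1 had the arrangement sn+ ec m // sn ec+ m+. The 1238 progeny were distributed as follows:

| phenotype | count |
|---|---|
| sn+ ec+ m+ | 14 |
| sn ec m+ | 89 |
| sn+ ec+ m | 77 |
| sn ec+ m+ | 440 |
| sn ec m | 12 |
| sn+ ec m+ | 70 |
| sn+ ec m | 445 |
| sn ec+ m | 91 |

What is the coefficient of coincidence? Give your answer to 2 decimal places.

0.90

The two rarest classes, sn ec m and sn+ ec+ m+, are the double crossovers. Comparing them with the parentals, only the sn allele has switched, so sn is the middle locus and the order is ec – sn – m.
ec–sn: (166 + 26)/1238 = 0.1551; sn–m: (161 + 26)/1238 = 0.1511.
Expected DCO frequency = 0.1551 × 0.1511 ≈ 0.02344; observed = 26/1238 ≈ 0.02100.
Coefficient of coincidence = 0.02100/0.02344 ≈ 0.90.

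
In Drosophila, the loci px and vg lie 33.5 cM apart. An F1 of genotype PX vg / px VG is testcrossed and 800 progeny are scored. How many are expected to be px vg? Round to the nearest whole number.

134

A map distance of 33.5 cM corresponds to a recombination frequency of 0.335.
The F1 is PX vg / px VG, so px vg is a recombinant gamete class with expected frequency r/2 = 0.335/2 = 0.1675.
Expected number = 0.1675 × 800 = 134.00 ≈ 134.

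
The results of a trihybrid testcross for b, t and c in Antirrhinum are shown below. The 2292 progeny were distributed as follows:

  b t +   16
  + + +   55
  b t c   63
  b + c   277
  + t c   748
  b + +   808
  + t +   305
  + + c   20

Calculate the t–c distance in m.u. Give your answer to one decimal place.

The two most frequent reciprocal classes, + t c and b + +, are the parental types, so the F1 was + t c / b + +.
The two rarest classes, + + c and b t +, are the double crossovers. Comparing them with the parentals, only the t allele has switched, so t is the middle locus and the order is b – t – c.
Crossovers in the t–c interval produce the single-crossover classes + t + and b + c (305 + 277 = 582) plus the double crossovers (36).
RF(t–c) = (582 + 36) / 2292 = 618/2292 = 0.2696 → 27.0 m.u.

27.0 m.u.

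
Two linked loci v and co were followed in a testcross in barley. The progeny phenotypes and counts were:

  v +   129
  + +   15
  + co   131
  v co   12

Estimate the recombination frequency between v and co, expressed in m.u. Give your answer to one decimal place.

9.4 m.u.

The two most frequent classes, + co (131) and v + (129), are the parental types, so the F1 was + co / v +.
The recombinant classes are + + and v co: 15 + 12 = 27.
Recombination frequency = 27/287 = 0.0941 ≈ 9.4%, i.e. 9.4 m.u.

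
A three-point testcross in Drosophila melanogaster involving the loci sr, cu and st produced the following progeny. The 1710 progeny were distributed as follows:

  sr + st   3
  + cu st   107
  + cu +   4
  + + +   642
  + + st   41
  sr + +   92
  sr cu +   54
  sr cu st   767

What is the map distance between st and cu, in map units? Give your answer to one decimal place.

6.0 map units

The two most frequent reciprocal classes, + + + and sr cu st, are the parental types, so the F1 was + + + / sr cu st.
The two rarest classes, + cu + and sr + st, are the double crossovers. Comparing them with the parentals, only the cu allele has switched, so cu is the middle locus and the order is st – cu – sr.
Crossovers in the st–cu interval produce the single-crossover classes + + st and sr cu + (41 + 54 = 95) plus the double crossovers (7).
RF(st–cu) = (95 + 7) / 1710 = 102/1710 = 0.0596 → 6.0 map units.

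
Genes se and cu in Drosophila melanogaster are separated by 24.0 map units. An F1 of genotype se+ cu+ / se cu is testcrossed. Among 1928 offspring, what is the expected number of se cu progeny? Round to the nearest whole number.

A map distance of 24.0 map units corresponds to a recombination frequency of 0.240.
The F1 is se+ cu+ / se cu, so se cu is a parental gamete class with expected frequency (1 − r)/2 = 0.760/2 = 0.3800.
Expected number = 0.3800 × 1928 = 732.64 ≈ 733.

733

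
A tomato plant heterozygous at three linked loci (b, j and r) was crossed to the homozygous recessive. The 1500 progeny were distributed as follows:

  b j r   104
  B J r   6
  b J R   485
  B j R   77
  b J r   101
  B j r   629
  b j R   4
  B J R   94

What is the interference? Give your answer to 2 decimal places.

The two most frequent reciprocal classes, B j r and b J R, are the parental types, so the F1 was B j r / b J R.
The two rarest classes, B J r and b j R, are the double crossovers. Comparing them with the parentals, only the j allele has switched, so j is the middle locus and the order is b – j – r.
b–j: (198 + 10)/1500 = 0.1387; j–r: (178 + 10)/1500 = 0.1253.
Expected DCO frequency = 0.1387 × 0.1253 ≈ 0.01738; observed = 10/1500 ≈ 0.00667.
Coefficient of coincidence = 0.00667/0.01738 ≈ 0.38; interference = 1 − 0.38 = 0.62.

0.62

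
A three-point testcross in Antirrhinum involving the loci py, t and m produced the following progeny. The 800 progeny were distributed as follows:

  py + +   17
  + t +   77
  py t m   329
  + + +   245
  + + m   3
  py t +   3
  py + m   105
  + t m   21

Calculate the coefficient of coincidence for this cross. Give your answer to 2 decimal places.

0.58

The two most frequent reciprocal classes, py t m and + + +, are the parental types, so the F1 was py t m / + + +.
The two rarest classes, py t + and + + m, are the double crossovers. Comparing them with the parentals, only the m allele has switched, so m is the middle locus and the order is t – m – py.
t–m: (182 + 6)/800 = 0.2350; m–py: (38 + 6)/800 = 0.0550.
Expected DCO frequency = 0.2350 × 0.0550 ≈ 0.01292; observed = 6/800 ≈ 0.00750.
Coefficient of coincidence = 0.00750/0.01292 ≈ 0.58.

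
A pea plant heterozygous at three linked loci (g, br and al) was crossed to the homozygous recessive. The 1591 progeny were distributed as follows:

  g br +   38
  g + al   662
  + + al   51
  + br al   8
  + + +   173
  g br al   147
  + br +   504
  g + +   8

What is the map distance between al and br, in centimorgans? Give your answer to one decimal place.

21.1 centimorgans

The two most frequent reciprocal classes, + br + and g + al, are the parental types, so the F1 was + br + / g + al.
The two rarest classes, + br al and g + +, are the double crossovers. Comparing them with the parentals, only the al allele has switched, so al is the middle locus and the order is br – al – g.
Crossovers in the br–al interval produce the single-crossover classes + + + and g br al (173 + 147 = 320) plus the double crossovers (16).
RF(br–al) = (320 + 16) / 1591 = 336/1591 = 0.2112 → 21.1 centimorgans.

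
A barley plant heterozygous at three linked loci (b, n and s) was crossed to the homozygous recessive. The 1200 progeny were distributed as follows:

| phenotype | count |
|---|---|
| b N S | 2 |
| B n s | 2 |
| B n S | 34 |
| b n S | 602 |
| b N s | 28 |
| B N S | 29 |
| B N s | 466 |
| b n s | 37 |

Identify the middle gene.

The two most frequent reciprocal classes, b n S and B N s, are the parental types, so the F1 was b n S / B N s.
The two rarest classes, b N S and B n s, are the double crossovers. Comparing them with the parentals, only the n allele has switched, so n is the middle locus and the order is s – n – b.

n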